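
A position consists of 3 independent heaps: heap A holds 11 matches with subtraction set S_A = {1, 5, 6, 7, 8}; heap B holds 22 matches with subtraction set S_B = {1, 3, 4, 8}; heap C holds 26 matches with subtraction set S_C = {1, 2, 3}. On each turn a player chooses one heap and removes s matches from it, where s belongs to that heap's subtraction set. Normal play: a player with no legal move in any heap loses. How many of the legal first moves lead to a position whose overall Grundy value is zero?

Heap A, S = {1, 5, 6, 7, 8}:
G(0) = 0
G(1) = mex{0} = 1
G(2) = mex{1} = 0
G(3) = mex{0} = 1
G(4) = mex{1} = 0
G(5) = mex{0,0} = 1
G(6) = mex{1,1,0} = 2
G(7) = mex{2,0,1,0} = 3
G(8) = mex{3,1,0,1,0} = 2
G(9) = mex{2,0,1,0,1} = 3
G(10) = mex{3,1,0,1,0} = 2
G(11) = mex{2,2,1,0,1} = 3
G_A(11) = 3.
Heap B, S = {1, 3, 4, 8}:
n :  0  1  2  3  4  5  6  7  8  9 10 11 12 13 14 15 16 17 18 19 20 21 22
G :  0  1  0  1  2  3  2  0  1  0  1  2  3  2  0  1  0  1  2  3  2  0  1
G_B(22) = 1.
Heap C, S = {1, 2, 3}:
G(0) = 0
G(1) = mex{0} = 1
G(2) = mex{1,0} = 2
G(3) = mex{2,1,0} = 3
G(4) = mex{3,2,1} = 0
G(5) = mex{0,3,2} = 1
G(6) = mex{1,0,3} = 2
G(7) = mex{2,1,0} = 3
G(8) = mex{3,2,1} = 0
G(9) = mex{0,3,2} = 1
G(10) = mex{1,0,3} = 2
G(11) = mex{2,1,0} = 3
G(12) = mex{3,2,1} = 0
G(13) = mex{0,3,2} = 1
G(14) = mex{1,0,3} = 2
G(15) = mex{2,1,0} = 3
G(16) = mex{3,2,1} = 0
G(17) = mex{0,3,2} = 1
G(18) = mex{1,0,3} = 2
G(19) = mex{2,1,0} = 3
G(20) = mex{3,2,1} = 0
G(21) = mex{0,3,2} = 1
G(22) = mex{1,0,3} = 2
G(23) = mex{2,1,0} = 3
G(24) = mex{3,2,1} = 0
G(25) = mex{0,3,2} = 1
G(26) = mex{1,0,3} = 2
G_C(26) = 2.
Combined Grundy value = 3 ⊕ 1 ⊕ 2 = 0.
A winning move leaves total XOR = 0, i.e. changes one component's Grundy value g to g ⊕ X where X is the current total.
Heap A: target g' = 3⊕0 = 3, but every legal move changes the Grundy value (mex property), so 0 moves.
Heap B: target g' = 1⊕0 = 1, but every legal move changes the Grundy value (mex property), so 0 moves.
Heap C: target g' = 2⊕0 = 2, but every legal move changes the Grundy value (mex property), so 0 moves.

0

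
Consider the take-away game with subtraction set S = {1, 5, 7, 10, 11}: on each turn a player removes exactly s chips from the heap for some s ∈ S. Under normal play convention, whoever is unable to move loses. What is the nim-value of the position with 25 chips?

n :  0  1  2  3  4  5  6  7  8  9 10 11 12 13 14 15 16 17 18 19 20 21 22 23 24 25
G :  0  1  0  1  0  1  0  1  0  1  2  3  2  3  2  3  2  3  2  3  0  1  0  1  0  1

1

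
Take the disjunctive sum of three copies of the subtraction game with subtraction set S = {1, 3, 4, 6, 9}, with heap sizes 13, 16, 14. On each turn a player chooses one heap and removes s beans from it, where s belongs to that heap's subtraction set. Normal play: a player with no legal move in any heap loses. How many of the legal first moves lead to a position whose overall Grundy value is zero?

5

All heaps use S = {1, 3, 4, 6, 9}:
G(0) = 0
G(1) = mex{0} = 1
G(2) = mex{1} = 0
G(3) = mex{0,0} = 1
G(4) = mex{1,1,0} = 2
G(5) = mex{2,0,1} = 3
G(6) = mex{3,1,0,0} = 2
G(7) = mex{2,2,1,1} = 0
G(8) = mex{0,3,2,0} = 1
G(9) = mex{1,2,3,1,0} = 4
G(10) = mex{4,0,2,2,1} = 3
G(11) = mex{3,1,0,3,0} = 2
G(12) = mex{2,4,1,2,1} = 0
G(13) = mex{0,3,4,0,2} = 1
G(14) = mex{1,2,3,1,3} = 0
G(15) = mex{0,0,2,4,2} = 1
G(16) = mex{1,1,0,3,0} = 2
Heap A: G(13) = 1.
Heap B: G(16) = 2.
Heap C: G(14) = 0.
Combined Grundy value = 1 ⊕ 2 ⊕ 0 = 3.
A winning move leaves total XOR = 0, i.e. changes one component's Grundy value g to g ⊕ X where X is the current total.
Heap A: need g' = 1⊕3 = 2. Options: 13−1→G=0, 13−3→G=3, 13−4→G=4, 13−6→G=0, 13−9→G=2. Hits: 1.
Heap B: need g' = 2⊕3 = 1. Options: 16−1→G=1, 16−3→G=1, 16−4→G=0, 16−6→G=3, 16−9→G=0. Hits: 2.
Heap C: need g' = 0⊕3 = 3. Options: 14−1→G=1, 14−3→G=2, 14−4→G=3, 14−6→G=1, 14−9→G=3. Hits: 2.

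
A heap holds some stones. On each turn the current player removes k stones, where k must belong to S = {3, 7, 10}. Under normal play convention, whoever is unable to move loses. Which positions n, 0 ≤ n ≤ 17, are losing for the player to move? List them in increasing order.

0, 1, 2, 6, 14, 15

n :  0  1  2  3  4  5  6  7  8  9 10 11 12 13 14 15 16 17
G :  0  0  0  1  1  1  0  2  2  1  3  3  2  2  0  0  3  1
P-positions are exactly the n with G(n) = 0.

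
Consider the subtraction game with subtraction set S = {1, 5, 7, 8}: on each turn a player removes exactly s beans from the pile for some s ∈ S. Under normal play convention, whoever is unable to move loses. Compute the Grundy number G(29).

2

n :  0  1  2  3  4  5  6  7  8  9 10 11 12 13 14 15 16 17 18 19 20 21 22 23 24 25 26 27 28 29
G :  0  1  0  1  0  1  0  1  2  3  2  3  2  3  2  0  1  0  1  0  1  0  1  2  3  2  3  2  3  2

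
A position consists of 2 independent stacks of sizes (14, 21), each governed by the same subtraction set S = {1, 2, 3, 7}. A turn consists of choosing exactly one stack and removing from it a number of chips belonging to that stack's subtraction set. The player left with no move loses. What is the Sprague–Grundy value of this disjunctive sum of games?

3

All stacks use S = {1, 2, 3, 7}:
G(0) = 0
G(1) = mex{0} = 1
G(2) = mex{1,0} = 2
G(3) = mex{2,1,0} = 3
G(4) = mex{3,2,1} = 0
G(5) = mex{0,3,2} = 1
G(6) = mex{1,0,3} = 2
G(7) = mex{2,1,0,0} = 3
G(8) = mex{3,2,1,1} = 0
G(9) = mex{0,3,2,2} = 1
G(10) = mex{1,0,3,3} = 2
G(11) = mex{2,1,0,0} = 3
G(12) = mex{3,2,1,1} = 0
G(13) = mex{0,3,2,2} = 1
G(14) = mex{1,0,3,3} = 2
G(15) = mex{2,1,0,0} = 3
G(16) = mex{3,2,1,1} = 0
G(17) = mex{0,3,2,2} = 1
G(18) = mex{1,0,3,3} = 2
G(19) = mex{2,1,0,0} = 3
G(20) = mex{3,2,1,1} = 0
G(21) = mex{0,3,2,2} = 1
Stack A: G(14) = 2.
Stack B: G(21) = 1.
Combined Grundy value = 2 ⊕ 1 = 3.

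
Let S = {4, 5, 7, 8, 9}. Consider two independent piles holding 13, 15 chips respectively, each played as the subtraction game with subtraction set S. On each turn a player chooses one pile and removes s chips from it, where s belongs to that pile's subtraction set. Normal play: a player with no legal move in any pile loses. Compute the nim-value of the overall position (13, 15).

0

All piles use S = {4, 5, 7, 8, 9}:
G(0) = 0
G(1) = mex{} = 0
G(2) = mex{} = 0
G(3) = mex{} = 0
G(4) = mex{0} = 1
G(5) = mex{0,0} = 1
G(6) = mex{0,0} = 1
G(7) = mex{0,0,0} = 1
G(8) = mex{1,0,0,0} = 2
G(9) = mex{1,1,0,0,0} = 2
G(10) = mex{1,1,0,0,0} = 2
G(11) = mex{1,1,1,0,0} = 2
G(12) = mex{2,1,1,1,0} = 3
G(13) = mex{2,2,1,1,1} = 0
G(14) = mex{2,2,1,1,1} = 0
G(15) = mex{2,2,2,1,1} = 0
Pile A: G(13) = 0.
Pile B: G(15) = 0.
Combined Grundy value = 0 ⊕ 0 = 0.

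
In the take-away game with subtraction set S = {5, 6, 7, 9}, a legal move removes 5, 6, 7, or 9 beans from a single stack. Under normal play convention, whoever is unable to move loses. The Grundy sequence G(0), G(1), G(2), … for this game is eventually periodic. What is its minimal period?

G(0) = 0
G(1) = mex{} = 0
G(2) = mex{} = 0
G(3) = mex{} = 0
G(4) = mex{} = 0
G(5) = mex{0} = 1
G(6) = mex{0,0} = 1
G(7) = mex{0,0,0} = 1
G(8) = mex{0,0,0} = 1
G(9) = mex{0,0,0,0} = 1
G(10) = mex{1,0,0,0} = 2
G(11) = mex{1,1,0,0} = 2
G(12) = mex{1,1,1,0} = 2
G(13) = mex{1,1,1,0} = 2
G(14) = mex{1,1,1,1} = 0
G(15) = mex{2,1,1,1} = 0
G(16) = mex{2,2,1,1} = 0
G(17) = mex{2,2,2,1} = 0
G(18) = mex{2,2,2,1} = 0
G(19) = mex{0,2,2,2} = 1
G(20) = mex{0,0,2,2} = 1
G(21) = mex{0,0,0,2} = 1
G(22) = mex{0,0,0,2} = 1
G(23) = mex{0,0,0,0} = 1
G(24) = mex{1,0,0,0} = 2
G(25) = mex{1,1,0,0} = 2
G(26) = mex{1,1,1,0} = 2
G(27) = mex{1,1,1,0} = 2
G(28) = mex{1,1,1,1} = 0
G(29) = mex{2,1,1,1} = 0
G(n+14) = G(n) holds for n = 0,…,8 (a full window of length max(S) = 9), so the sequence is purely periodic with period 14.

14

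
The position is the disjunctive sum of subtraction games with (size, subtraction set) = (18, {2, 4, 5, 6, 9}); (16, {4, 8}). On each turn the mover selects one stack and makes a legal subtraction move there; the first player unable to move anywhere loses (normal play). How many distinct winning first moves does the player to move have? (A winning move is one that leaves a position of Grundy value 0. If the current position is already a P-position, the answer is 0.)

2

Stack A, S = {2, 4, 5, 6, 9}:
n :  0  1  2  3  4  5  6  7  8  9 10 11 12 13 14 15 16 17 18
G :  0  0  1  1  2  2  3  3  0  4  1  0  2  1  3  2  4  3  0
G_A(18) = 0.
Stack B, S = {4, 8}:
G(0) = 0
G(1) = mex{} = 0
G(2) = mex{} = 0
G(3) = mex{} = 0
G(4) = mex{0} = 1
G(5) = mex{0} = 1
G(6) = mex{0} = 1
G(7) = mex{0} = 1
G(8) = mex{1,0} = 2
G(9) = mex{1,0} = 2
G(10) = mex{1,0} = 2
G(11) = mex{1,0} = 2
G(12) = mex{2,1} = 0
G(13) = mex{2,1} = 0
G(14) = mex{2,1} = 0
G(15) = mex{2,1} = 0
G(16) = mex{0,2} = 1
G_B(16) = 1.
Combined Grundy value = 0 ⊕ 1 = 1.
A winning move leaves total XOR = 0, i.e. changes one component's Grundy value g to g ⊕ X where X is the current total.
Stack A: need g' = 0⊕1 = 1. Options: 18−2→G=4, 18−4→G=3, 18−5→G=1, 18−6→G=2, 18−9→G=4. Hits: 1.
Stack B: need g' = 1⊕1 = 0. Options: 16−4→G=0, 16−8→G=2. Hits: 1.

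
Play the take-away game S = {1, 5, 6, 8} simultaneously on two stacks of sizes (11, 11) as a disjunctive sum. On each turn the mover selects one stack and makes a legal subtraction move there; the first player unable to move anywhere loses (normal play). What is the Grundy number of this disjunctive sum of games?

All stacks use S = {1, 5, 6, 8}:
n :  0  1  2  3  4  5  6  7  8  9 10 11
G :  0  1  0  1  0  1  2  3  2  3  2  0
Stack A: G(11) = 0.
Stack B: G(11) = 0.
Combined Grundy value = 0 ⊕ 0 = 0.

0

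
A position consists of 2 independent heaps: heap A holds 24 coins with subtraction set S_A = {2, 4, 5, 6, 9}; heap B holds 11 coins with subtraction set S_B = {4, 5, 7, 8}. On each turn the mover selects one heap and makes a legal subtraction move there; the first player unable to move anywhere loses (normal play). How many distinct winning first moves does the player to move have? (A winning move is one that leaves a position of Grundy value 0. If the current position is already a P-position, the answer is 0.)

2

Heap A, S = {2, 4, 5, 6, 9}:
n :  0  1  2  3  4  5  6  7  8  9 10 11 12 13 14 15 16 17 18 19 20 21 22 23 24
G :  0  0  1  1  2  2  3  3  0  4  1  0  2  1  3  2  4  3  0  0  1  1  2  2  3
G_A(24) = 3.
Heap B, S = {4, 5, 7, 8}:
G(0) = 0
G(1) = mex{} = 0
G(2) = mex{} = 0
G(3) = mex{} = 0
G(4) = mex{0} = 1
G(5) = mex{0,0} = 1
G(6) = mex{0,0} = 1
G(7) = mex{0,0,0} = 1
G(8) = mex{1,0,0,0} = 2
G(9) = mex{1,1,0,0} = 2
G(10) = mex{1,1,0,0} = 2
G(11) = mex{1,1,1,0} = 2
G_B(11) = 2.
Combined Grundy value = 3 ⊕ 2 = 1.
A winning move leaves total XOR = 0, i.e. changes one component's Grundy value g to g ⊕ X where X is the current total.
Heap A: need g' = 3⊕1 = 2. Options: 24−2→G=2, 24−4→G=1, 24−5→G=0, 24−6→G=0, 24−9→G=2. Hits: 2.
Heap B: need g' = 2⊕1 = 3. Options: 11−4→G=1, 11−5→G=1, 11−7→G=1, 11−8→G=0. Hits: 0.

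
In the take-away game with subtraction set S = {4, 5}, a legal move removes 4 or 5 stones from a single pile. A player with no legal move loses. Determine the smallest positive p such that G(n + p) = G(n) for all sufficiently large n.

9

G(0) = 0
G(1) = mex{} = 0
G(2) = mex{} = 0
G(3) = mex{} = 0
G(4) = mex{0} = 1
G(5) = mex{0,0} = 1
G(6) = mex{0,0} = 1
G(7) = mex{0,0} = 1
G(8) = mex{1,0} = 2
G(9) = mex{1,1} = 0
G(10) = mex{1,1} = 0
G(11) = mex{1,1} = 0
G(12) = mex{2,1} = 0
G(13) = mex{0,2} = 1
G(14) = mex{0,0} = 1
G(15) = mex{0,0} = 1
G(16) = mex{0,0} = 1
G(17) = mex{1,0} = 2
G(18) = mex{1,1} = 0
G(19) = mex{1,1} = 0
G(n+9) = G(n) holds for n = 0,…,4 (a full window of length max(S) = 5), so the sequence is purely periodic with period 9.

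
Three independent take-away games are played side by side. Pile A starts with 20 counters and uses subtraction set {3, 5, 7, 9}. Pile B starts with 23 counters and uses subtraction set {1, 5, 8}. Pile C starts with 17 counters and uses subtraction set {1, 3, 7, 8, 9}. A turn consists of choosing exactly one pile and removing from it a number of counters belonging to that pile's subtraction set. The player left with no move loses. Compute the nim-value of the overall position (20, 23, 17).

1

Pile A, S = {3, 5, 7, 9}:
n :  0  1  2  3  4  5  6  7  8  9 10 11 12 13 14 15 16 17 18 19 20
G :  0  0  0  1  1  1  2  2  2  3  3  3  0  0  0  1  1  1  2  2  2
G_A(20) = 2.
Pile B, S = {1, 5, 8}:
n :  0  1  2  3  4  5  6  7  8  9 10 11 12 13 14 15 16 17 18 19 20 21 22 23
G :  0  1  0  1  0  1  0  1  2  3  2  3  2  0  1  0  1  0  1  0  1  2  3  2
G_B(23) = 2.
Pile C, S = {1, 3, 7, 8, 9}:
n :  0  1  2  3  4  5  6  7  8  9 10 11 12 13 14 15 16 17
G :  0  1  0  1  0  1  0  1  2  3  2  3  2  3  2  3  0  1
G_C(17) = 1.
Combined Grundy value = 2 ⊕ 2 ⊕ 1 = 1.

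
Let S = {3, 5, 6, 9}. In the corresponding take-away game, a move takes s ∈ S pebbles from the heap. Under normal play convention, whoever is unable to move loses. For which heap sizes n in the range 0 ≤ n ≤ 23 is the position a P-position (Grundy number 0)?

0, 1, 2, 12, 13, 14

n :  0  1  2  3  4  5  6  7  8  9 10 11 12 13 14 15 16 17 18 19 20 21 22 23
G :  0  0  0  1  1  1  2  2  2  3  3  3  0  0  0  1  1  1  2  2  2  3  3  3
P-positions are exactly the n with G(n) = 0.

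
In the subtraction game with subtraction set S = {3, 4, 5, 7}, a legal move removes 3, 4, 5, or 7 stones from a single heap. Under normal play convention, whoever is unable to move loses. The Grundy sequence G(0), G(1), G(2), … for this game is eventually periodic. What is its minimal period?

n :  0  1  2  3  4  5  6  7  8  9 10 11 12 13 14 15 16 17 18 19 20 21
G :  0  0  0  1  1  1  2  2  2  3  0  0  0  1  1  1  2  2  2  3  0  0
G(n+10) = G(n) holds for n = 0,…,6 (a full window of length max(S) = 7), so the sequence is purely periodic with period 10.

10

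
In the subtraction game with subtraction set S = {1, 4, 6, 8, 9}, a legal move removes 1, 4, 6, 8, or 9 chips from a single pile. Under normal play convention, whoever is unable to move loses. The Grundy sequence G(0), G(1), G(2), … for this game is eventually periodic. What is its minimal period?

17

G(0) = 0
G(1) = mex{0} = 1
G(2) = mex{1} = 0
G(3) = mex{0} = 1
G(4) = mex{1,0} = 2
G(5) = mex{2,1} = 0
G(6) = mex{0,0,0} = 1
G(7) = mex{1,1,1} = 0
G(8) = mex{0,2,0,0} = 1
G(9) = mex{1,0,1,1,0} = 2
G(10) = mex{2,1,2,0,1} = 3
G(11) = mex{3,0,0,1,0} = 2
G(12) = mex{2,1,1,2,1} = 0
G(13) = mex{0,2,0,0,2} = 1
G(14) = mex{1,3,1,1,0} = 2
G(15) = mex{2,2,2,0,1} = 3
G(16) = mex{3,0,3,1,0} = 2
G(17) = mex{2,1,2,2,1} = 0
G(18) = mex{0,2,0,3,2} = 1
G(19) = mex{1,3,1,2,3} = 0
G(20) = mex{0,2,2,0,2} = 1
G(21) = mex{1,0,3,1,0} = 2
G(22) = mex{2,1,2,2,1} = 0
G(23) = mex{0,0,0,3,2} = 1
G(24) = mex{1,1,1,2,3} = 0
G(25) = mex{0,2,0,0,2} = 1
G(26) = mex{1,0,1,1,0} = 2
G(27) = mex{2,1,2,0,1} = 3
G(28) = mex{3,0,0,1,0} = 2
G(29) = mex{2,1,1,2,1} = 0
G(30) = mex{0,2,0,0,2} = 1
G(31) = mex{1,3,1,1,0} = 2
G(32) = mex{2,2,2,0,1} = 3
G(33) = mex{3,0,3,1,0} = 2
G(34) = mex{2,1,2,2,1} = 0
G(35) = mex{0,2,0,3,2} = 1
G(n+17) = G(n) holds for n = 0,…,8 (a full window of length max(S) = 9), so the sequence is purely periodic with period 17.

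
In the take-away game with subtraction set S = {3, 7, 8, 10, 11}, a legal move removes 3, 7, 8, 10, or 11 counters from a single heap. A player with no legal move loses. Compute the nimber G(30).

G(0) = 0
G(1) = mex{} = 0
G(2) = mex{} = 0
G(3) = mex{0} = 1
G(4) = mex{0} = 1
G(5) = mex{0} = 1
G(6) = mex{1} = 0
G(7) = mex{1,0} = 2
G(8) = mex{1,0,0} = 2
G(9) = mex{0,0,0} = 1
G(10) = mex{2,1,0,0} = 3
G(11) = mex{2,1,1,0,0} = 3
G(12) = mex{1,1,1,0,0} = 2
G(13) = mex{3,0,1,1,0} = 2
G(14) = mex{3,2,0,1,1} = 4
G(15) = mex{2,2,2,1,1} = 0
G(16) = mex{2,1,2,0,1} = 3
G(17) = mex{4,3,1,2,0} = 5
G(18) = mex{0,3,3,2,2} = 1
G(19) = mex{3,2,3,1,2} = 0
G(20) = mex{5,2,2,3,1} = 0
G(21) = mex{1,4,2,3,3} = 0
G(22) = mex{0,0,4,2,3} = 1
G(23) = mex{0,3,0,2,2} = 1
G(24) = mex{0,5,3,4,2} = 1
G(25) = mex{1,1,5,0,4} = 2
G(26) = mex{1,0,1,3,0} = 2
G(27) = mex{1,0,0,5,3} = 2
G(28) = mex{2,0,0,1,5} = 3
G(29) = mex{2,1,0,0,1} = 3
G(30) = mex{2,1,1,0,0} = 3

3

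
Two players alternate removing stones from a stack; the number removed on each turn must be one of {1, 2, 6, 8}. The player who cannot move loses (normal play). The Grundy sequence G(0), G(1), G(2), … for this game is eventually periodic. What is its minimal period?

7

n :  0  1  2  3  4  5  6  7  8  9 10 11 12 13 14 15 16
G :  0  1  2  0  1  2  3  0  1  2  0  1  2  3  0  1  2
G(n+7) = G(n) holds for n = 0,…,7 (a full window of length max(S) = 8), so the sequence is purely periodic with period 7.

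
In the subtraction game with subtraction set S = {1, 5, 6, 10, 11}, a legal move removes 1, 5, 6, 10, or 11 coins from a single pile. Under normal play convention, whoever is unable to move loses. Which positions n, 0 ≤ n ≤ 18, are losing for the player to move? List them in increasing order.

0, 2, 4, 16, 18

n :  0  1  2  3  4  5  6  7  8  9 10 11 12 13 14 15 16 17 18
G :  0  1  0  1  0  1  2  3  2  3  2  3  4  5  4  5  0  1  0
P-positions are exactly the n with G(n) = 0.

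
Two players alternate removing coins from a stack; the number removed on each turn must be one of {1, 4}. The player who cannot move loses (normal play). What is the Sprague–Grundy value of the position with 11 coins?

G(0) = 0
G(1) = mex{0} = 1
G(2) = mex{1} = 0
G(3) = mex{0} = 1
G(4) = mex{1,0} = 2
G(5) = mex{2,1} = 0
G(6) = mex{0,0} = 1
G(7) = mex{1,1} = 0
G(8) = mex{0,2} = 1
G(9) = mex{1,0} = 2
G(10) = mex{2,1} = 0
G(11) = mex{0,0} = 1

1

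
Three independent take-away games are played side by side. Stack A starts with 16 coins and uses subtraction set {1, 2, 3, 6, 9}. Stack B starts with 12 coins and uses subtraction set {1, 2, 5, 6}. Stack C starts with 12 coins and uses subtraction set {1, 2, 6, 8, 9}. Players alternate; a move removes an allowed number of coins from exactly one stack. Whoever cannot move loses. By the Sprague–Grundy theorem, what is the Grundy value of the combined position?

Stack A, S = {1, 2, 3, 6, 9}:
n :  0  1  2  3  4  5  6  7  8  9 10 11 12 13 14 15 16
G :  0  1  2  3  0  1  2  3  0  1  2  3  0  1  2  3  0
G_A(16) = 0.
Stack B, S = {1, 2, 5, 6}:
G(0) = 0
G(1) = mex{0} = 1
G(2) = mex{1,0} = 2
G(3) = mex{2,1} = 0
G(4) = mex{0,2} = 1
G(5) = mex{1,0,0} = 2
G(6) = mex{2,1,1,0} = 3
G(7) = mex{3,2,2,1} = 0
G(8) = mex{0,3,0,2} = 1
G(9) = mex{1,0,1,0} = 2
G(10) = mex{2,1,2,1} = 0
G(11) = mex{0,2,3,2} = 1
G(12) = mex{1,0,0,3} = 2
G_B(12) = 2.
Stack C, S = {1, 2, 6, 8, 9}:
G(0) = 0
G(1) = mex{0} = 1
G(2) = mex{1,0} = 2
G(3) = mex{2,1} = 0
G(4) = mex{0,2} = 1
G(5) = mex{1,0} = 2
G(6) = mex{2,1,0} = 3
G(7) = mex{3,2,1} = 0
G(8) = mex{0,3,2,0} = 1
G(9) = mex{1,0,0,1,0} = 2
G(10) = mex{2,1,1,2,1} = 0
G(11) = mex{0,2,2,0,2} = 1
G(12) = mex{1,0,3,1,0} = 2
G_C(12) = 2.
Combined Grundy value = 0 ⊕ 2 ⊕ 2 = 0.

0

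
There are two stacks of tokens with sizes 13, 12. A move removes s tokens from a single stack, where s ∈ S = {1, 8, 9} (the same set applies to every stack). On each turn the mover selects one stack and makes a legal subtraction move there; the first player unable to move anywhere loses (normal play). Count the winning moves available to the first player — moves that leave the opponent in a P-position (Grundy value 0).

All stacks use S = {1, 8, 9}:
G(0) = 0
G(1) = mex{0} = 1
G(2) = mex{1} = 0
G(3) = mex{0} = 1
G(4) = mex{1} = 0
G(5) = mex{0} = 1
G(6) = mex{1} = 0
G(7) = mex{0} = 1
G(8) = mex{1,0} = 2
G(9) = mex{2,1,0} = 3
G(10) = mex{3,0,1} = 2
G(11) = mex{2,1,0} = 3
G(12) = mex{3,0,1} = 2
G(13) = mex{2,1,0} = 3
Stack A: G(13) = 3.
Stack B: G(12) = 2.
Combined Grundy value = 3 ⊕ 2 = 1.
A winning move leaves total XOR = 0, i.e. changes one component's Grundy value g to g ⊕ X where X is the current total.
Stack A: need g' = 3⊕1 = 2. Options: 13−1→G=2, 13−8→G=1, 13−9→G=0. Hits: 1.
Stack B: need g' = 2⊕1 = 3. Options: 12−1→G=3, 12−8→G=0, 12−9→G=1. Hits: 1.

2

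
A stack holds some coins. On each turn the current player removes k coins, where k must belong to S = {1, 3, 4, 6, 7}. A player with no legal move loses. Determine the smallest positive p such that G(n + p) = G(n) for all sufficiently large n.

10

n :  0  1  2  3  4  5  6  7  8  9 10 11 12 13 14 15 16 17 18 19 20 21
G :  0  1  0  1  2  3  2  3  4  5  0  1  0  1  2  3  2  3  4  5  0  1
G(n+10) = G(n) holds for n = 0,…,6 (a full window of length max(S) = 7), so the sequence is purely periodic with period 10.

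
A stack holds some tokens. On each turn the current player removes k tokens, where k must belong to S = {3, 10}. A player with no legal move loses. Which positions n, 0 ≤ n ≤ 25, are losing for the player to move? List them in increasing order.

0, 1, 2, 6, 7, 8, 13, 14, 15, 19, 20, 21

G(0) = 0
G(1) = mex{} = 0
G(2) = mex{} = 0
G(3) = mex{0} = 1
G(4) = mex{0} = 1
G(5) = mex{0} = 1
G(6) = mex{1} = 0
G(7) = mex{1} = 0
G(8) = mex{1} = 0
G(9) = mex{0} = 1
G(10) = mex{0,0} = 1
G(11) = mex{0,0} = 1
G(12) = mex{1,0} = 2
G(13) = mex{1,1} = 0
G(14) = mex{1,1} = 0
G(15) = mex{2,1} = 0
G(16) = mex{0,0} = 1
G(17) = mex{0,0} = 1
G(18) = mex{0,0} = 1
G(19) = mex{1,1} = 0
G(20) = mex{1,1} = 0
G(21) = mex{1,1} = 0
G(22) = mex{0,2} = 1
G(23) = mex{0,0} = 1
G(24) = mex{0,0} = 1
G(25) = mex{1,0} = 2
P-positions are exactly the n with G(n) = 0.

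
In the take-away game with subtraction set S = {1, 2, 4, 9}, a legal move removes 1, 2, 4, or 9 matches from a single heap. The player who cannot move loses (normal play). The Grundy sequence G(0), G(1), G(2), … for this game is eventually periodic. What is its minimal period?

G(0) = 0
G(1) = mex{0} = 1
G(2) = mex{1,0} = 2
G(3) = mex{2,1} = 0
G(4) = mex{0,2,0} = 1
G(5) = mex{1,0,1} = 2
G(6) = mex{2,1,2} = 0
G(7) = mex{0,2,0} = 1
G(8) = mex{1,0,1} = 2
G(9) = mex{2,1,2,0} = 3
G(10) = mex{3,2,0,1} = 4
G(11) = mex{4,3,1,2} = 0
G(12) = mex{0,4,2,0} = 1
G(13) = mex{1,0,3,1} = 2
G(14) = mex{2,1,4,2} = 0
G(15) = mex{0,2,0,0} = 1
G(16) = mex{1,0,1,1} = 2
G(17) = mex{2,1,2,2} = 0
G(18) = mex{0,2,0,3} = 1
G(19) = mex{1,0,1,4} = 2
G(20) = mex{2,1,2,0} = 3
G(21) = mex{3,2,0,1} = 4
G(22) = mex{4,3,1,2} = 0
G(23) = mex{0,4,2,0} = 1
G(n+11) = G(n) holds for n = 0,…,8 (a full window of length max(S) = 9), so the sequence is purely periodic with period 11.

11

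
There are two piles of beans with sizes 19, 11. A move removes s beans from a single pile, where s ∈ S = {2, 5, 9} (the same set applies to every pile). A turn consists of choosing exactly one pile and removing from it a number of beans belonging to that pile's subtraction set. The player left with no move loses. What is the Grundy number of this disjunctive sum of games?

All piles use S = {2, 5, 9}:
G(0) = 0
G(1) = mex{} = 0
G(2) = mex{0} = 1
G(3) = mex{0} = 1
G(4) = mex{1} = 0
G(5) = mex{1,0} = 2
G(6) = mex{0,0} = 1
G(7) = mex{2,1} = 0
G(8) = mex{1,1} = 0
G(9) = mex{0,0,0} = 1
G(10) = mex{0,2,0} = 1
G(11) = mex{1,1,1} = 0
G(12) = mex{1,0,1} = 2
G(13) = mex{0,0,0} = 1
G(14) = mex{2,1,2} = 0
G(15) = mex{1,1,1} = 0
G(16) = mex{0,0,0} = 1
G(17) = mex{0,2,0} = 1
G(18) = mex{1,1,1} = 0
G(19) = mex{1,0,1} = 2
Pile A: G(19) = 2.
Pile B: G(11) = 0.
Combined Grundy value = 2 ⊕ 0 = 2.

2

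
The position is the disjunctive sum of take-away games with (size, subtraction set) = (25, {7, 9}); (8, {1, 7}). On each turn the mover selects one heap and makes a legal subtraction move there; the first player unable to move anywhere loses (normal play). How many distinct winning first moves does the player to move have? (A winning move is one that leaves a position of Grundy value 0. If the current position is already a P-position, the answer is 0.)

4

Heap A, S = {7, 9}:
G(0) = 0
G(1) = mex{} = 0
G(2) = mex{} = 0
G(3) = mex{} = 0
G(4) = mex{} = 0
G(5) = mex{} = 0
G(6) = mex{} = 0
G(7) = mex{0} = 1
G(8) = mex{0} = 1
G(9) = mex{0,0} = 1
G(10) = mex{0,0} = 1
G(11) = mex{0,0} = 1
G(12) = mex{0,0} = 1
G(13) = mex{0,0} = 1
G(14) = mex{1,0} = 2
G(15) = mex{1,0} = 2
G(16) = mex{1,1} = 0
G(17) = mex{1,1} = 0
G(18) = mex{1,1} = 0
G(19) = mex{1,1} = 0
G(20) = mex{1,1} = 0
G(21) = mex{2,1} = 0
G(22) = mex{2,1} = 0
G(23) = mex{0,2} = 1
G(24) = mex{0,2} = 1
G(25) = mex{0,0} = 1
G_A(25) = 1.
Heap B, S = {1, 7}:
n : 0 1 2 3 4 5 6 7 8
G : 0 1 0 1 0 1 0 1 0
G_B(8) = 0.
Combined Grundy value = 1 ⊕ 0 = 1.
A winning move leaves total XOR = 0, i.e. changes one component's Grundy value g to g ⊕ X where X is the current total.
Heap A: need g' = 1⊕1 = 0. Options: 25−7→G=0, 25−9→G=0. Hits: 2.
Heap B: need g' = 0⊕1 = 1. Options: 8−1→G=1, 8−7→G=1. Hits: 2.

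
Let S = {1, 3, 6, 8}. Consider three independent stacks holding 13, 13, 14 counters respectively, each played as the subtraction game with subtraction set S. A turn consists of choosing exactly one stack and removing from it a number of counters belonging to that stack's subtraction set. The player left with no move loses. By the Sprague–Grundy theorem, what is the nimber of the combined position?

All stacks use S = {1, 3, 6, 8}:
G(0) = 0
G(1) = mex{0} = 1
G(2) = mex{1} = 0
G(3) = mex{0,0} = 1
G(4) = mex{1,1} = 0
G(5) = mex{0,0} = 1
G(6) = mex{1,1,0} = 2
G(7) = mex{2,0,1} = 3
G(8) = mex{3,1,0,0} = 2
G(9) = mex{2,2,1,1} = 0
G(10) = mex{0,3,0,0} = 1
G(11) = mex{1,2,1,1} = 0
G(12) = mex{0,0,2,0} = 1
G(13) = mex{1,1,3,1} = 0
G(14) = mex{0,0,2,2} = 1
Stack A: G(13) = 0.
Stack B: G(13) = 0.
Stack C: G(14) = 1.
Combined Grundy value = 0 ⊕ 0 ⊕ 1 = 1.

1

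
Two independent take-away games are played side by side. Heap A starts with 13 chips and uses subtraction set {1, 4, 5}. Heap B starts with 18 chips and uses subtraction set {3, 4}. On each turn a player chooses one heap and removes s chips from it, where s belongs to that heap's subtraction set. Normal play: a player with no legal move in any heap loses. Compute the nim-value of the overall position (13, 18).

2

Heap A, S = {1, 4, 5}:
G(0) = 0
G(1) = mex{0} = 1
G(2) = mex{1} = 0
G(3) = mex{0} = 1
G(4) = mex{1,0} = 2
G(5) = mex{2,1,0} = 3
G(6) = mex{3,0,1} = 2
G(7) = mex{2,1,0} = 3
G(8) = mex{3,2,1} = 0
G(9) = mex{0,3,2} = 1
G(10) = mex{1,2,3} = 0
G(11) = mex{0,3,2} = 1
G(12) = mex{1,0,3} = 2
G(13) = mex{2,1,0} = 3
G_A(13) = 3.
Heap B, S = {3, 4}:
G(0) = 0
G(1) = mex{} = 0
G(2) = mex{} = 0
G(3) = mex{0} = 1
G(4) = mex{0,0} = 1
G(5) = mex{0,0} = 1
G(6) = mex{1,0} = 2
G(7) = mex{1,1} = 0
G(8) = mex{1,1} = 0
G(9) = mex{2,1} = 0
G(10) = mex{0,2} = 1
G(11) = mex{0,0} = 1
G(12) = mex{0,0} = 1
G(13) = mex{1,0} = 2
G(14) = mex{1,1} = 0
G(15) = mex{1,1} = 0
G(16) = mex{2,1} = 0
G(17) = mex{0,2} = 1
G(18) = mex{0,0} = 1
G_B(18) = 1.
Combined Grundy value = 3 ⊕ 1 = 2.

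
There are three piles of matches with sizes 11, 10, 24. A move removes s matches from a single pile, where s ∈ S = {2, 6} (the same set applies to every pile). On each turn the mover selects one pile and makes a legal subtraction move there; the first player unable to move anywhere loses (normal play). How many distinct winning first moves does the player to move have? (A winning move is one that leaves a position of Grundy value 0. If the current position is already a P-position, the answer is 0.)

All piles use S = {2, 6}:
G(0) = 0
G(1) = mex{} = 0
G(2) = mex{0} = 1
G(3) = mex{0} = 1
G(4) = mex{1} = 0
G(5) = mex{1} = 0
G(6) = mex{0,0} = 1
G(7) = mex{0,0} = 1
G(8) = mex{1,1} = 0
G(9) = mex{1,1} = 0
G(10) = mex{0,0} = 1
G(11) = mex{0,0} = 1
G(12) = mex{1,1} = 0
G(13) = mex{1,1} = 0
G(14) = mex{0,0} = 1
G(15) = mex{0,0} = 1
G(16) = mex{1,1} = 0
G(17) = mex{1,1} = 0
G(18) = mex{0,0} = 1
G(19) = mex{0,0} = 1
G(20) = mex{1,1} = 0
G(21) = mex{1,1} = 0
G(22) = mex{0,0} = 1
G(23) = mex{0,0} = 1
G(24) = mex{1,1} = 0
Pile A: G(11) = 1.
Pile B: G(10) = 1.
Pile C: G(24) = 0.
Combined Grundy value = 1 ⊕ 1 ⊕ 0 = 0.
A winning move leaves total XOR = 0, i.e. changes one component's Grundy value g to g ⊕ X where X is the current total.
Pile A: target g' = 1⊕0 = 1, but every legal move changes the Grundy value (mex property), so 0 moves.
Pile B: target g' = 1⊕0 = 1, but every legal move changes the Grundy value (mex property), so 0 moves.
Pile C: target g' = 0⊕0 = 0, but every legal move changes the Grundy value (mex property), so 0 moves.

0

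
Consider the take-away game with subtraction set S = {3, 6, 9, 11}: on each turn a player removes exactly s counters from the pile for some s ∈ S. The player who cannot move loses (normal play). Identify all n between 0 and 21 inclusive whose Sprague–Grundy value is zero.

0, 1, 2, 14, 15, 16

n :  0  1  2  3  4  5  6  7  8  9 10 11 12 13 14 15 16 17 18 19 20 21
G :  0  0  0  1  1  1  2  2  2  3  3  3  4  4  0  0  0  1  1  1  2  2
P-positions are exactly the n with G(n) = 0.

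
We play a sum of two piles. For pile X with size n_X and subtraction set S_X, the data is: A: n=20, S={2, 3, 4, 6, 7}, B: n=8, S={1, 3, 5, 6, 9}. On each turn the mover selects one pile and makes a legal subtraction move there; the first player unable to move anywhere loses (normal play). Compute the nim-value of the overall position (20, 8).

3

Pile A, S = {2, 3, 4, 6, 7}:
G(0) = 0
G(1) = mex{} = 0
G(2) = mex{0} = 1
G(3) = mex{0,0} = 1
G(4) = mex{1,0,0} = 2
G(5) = mex{1,1,0} = 2
G(6) = mex{2,1,1,0} = 3
G(7) = mex{2,2,1,0,0} = 3
G(8) = mex{3,2,2,1,0} = 4
G(9) = mex{3,3,2,1,1} = 0
G(10) = mex{4,3,3,2,1} = 0
G(11) = mex{0,4,3,2,2} = 1
G(12) = mex{0,0,4,3,2} = 1
G(13) = mex{1,0,0,3,3} = 2
G(14) = mex{1,1,0,4,3} = 2
G(15) = mex{2,1,1,0,4} = 3
G(16) = mex{2,2,1,0,0} = 3
G(17) = mex{3,2,2,1,0} = 4
G(18) = mex{3,3,2,1,1} = 0
G(19) = mex{4,3,3,2,1} = 0
G(20) = mex{0,4,3,2,2} = 1
G_A(20) = 1.
Pile B, S = {1, 3, 5, 6, 9}:
G(0) = 0
G(1) = mex{0} = 1
G(2) = mex{1} = 0
G(3) = mex{0,0} = 1
G(4) = mex{1,1} = 0
G(5) = mex{0,0,0} = 1
G(6) = mex{1,1,1,0} = 2
G(7) = mex{2,0,0,1} = 3
G(8) = mex{3,1,1,0} = 2
G_B(8) = 2.
Combined Grundy value = 1 ⊕ 2 = 3.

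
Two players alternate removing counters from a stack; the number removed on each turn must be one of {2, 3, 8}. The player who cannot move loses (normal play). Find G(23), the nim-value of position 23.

n :  0  1  2  3  4  5  6  7  8  9 10 11 12 13 14 15 16 17 18 19 20 21 22 23
G :  0  0  1  1  2  0  0  1  1  2  0  0  1  1  2  0  0  1  1  2  0  0  1  1

1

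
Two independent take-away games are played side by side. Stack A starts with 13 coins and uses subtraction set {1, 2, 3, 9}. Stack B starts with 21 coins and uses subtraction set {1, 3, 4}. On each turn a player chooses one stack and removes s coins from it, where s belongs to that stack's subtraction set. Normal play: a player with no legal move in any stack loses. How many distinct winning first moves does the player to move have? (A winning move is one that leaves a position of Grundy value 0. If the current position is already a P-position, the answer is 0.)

Stack A, S = {1, 2, 3, 9}:
G(0) = 0
G(1) = mex{0} = 1
G(2) = mex{1,0} = 2
G(3) = mex{2,1,0} = 3
G(4) = mex{3,2,1} = 0
G(5) = mex{0,3,2} = 1
G(6) = mex{1,0,3} = 2
G(7) = mex{2,1,0} = 3
G(8) = mex{3,2,1} = 0
G(9) = mex{0,3,2,0} = 1
G(10) = mex{1,0,3,1} = 2
G(11) = mex{2,1,0,2} = 3
G(12) = mex{3,2,1,3} = 0
G(13) = mex{0,3,2,0} = 1
G_A(13) = 1.
Stack B, S = {1, 3, 4}:
G(0) = 0
G(1) = mex{0} = 1
G(2) = mex{1} = 0
G(3) = mex{0,0} = 1
G(4) = mex{1,1,0} = 2
G(5) = mex{2,0,1} = 3
G(6) = mex{3,1,0} = 2
G(7) = mex{2,2,1} = 0
G(8) = mex{0,3,2} = 1
G(9) = mex{1,2,3} = 0
G(10) = mex{0,0,2} = 1
G(11) = mex{1,1,0} = 2
G(12) = mex{2,0,1} = 3
G(13) = mex{3,1,0} = 2
G(14) = mex{2,2,1} = 0
G(15) = mex{0,3,2} = 1
G(16) = mex{1,2,3} = 0
G(17) = mex{0,0,2} = 1
G(18) = mex{1,1,0} = 2
G(19) = mex{2,0,1} = 3
G(20) = mex{3,1,0} = 2
G(21) = mex{2,2,1} = 0
G_B(21) = 0.
Combined Grundy value = 1 ⊕ 0 = 1.
A winning move leaves total XOR = 0, i.e. changes one component's Grundy value g to g ⊕ X where X is the current total.
Stack A: need g' = 1⊕1 = 0. Options: 13−1→G=0, 13−2→G=3, 13−3→G=2, 13−9→G=0. Hits: 2.
Stack B: need g' = 0⊕1 = 1. Options: 21−1→G=2, 21−3→G=2, 21−4→G=1. Hits: 1.

3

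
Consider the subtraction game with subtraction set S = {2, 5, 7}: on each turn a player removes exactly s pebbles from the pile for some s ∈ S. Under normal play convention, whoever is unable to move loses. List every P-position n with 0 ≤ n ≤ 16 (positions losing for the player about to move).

n :  0  1  2  3  4  5  6  7  8  9 10 11 12 13 14 15 16
G :  0  0  1  1  0  2  1  3  2  2  0  3  1  0  0  1  1
P-positions are exactly the n with G(n) = 0.

0, 1, 4, 10, 13, 14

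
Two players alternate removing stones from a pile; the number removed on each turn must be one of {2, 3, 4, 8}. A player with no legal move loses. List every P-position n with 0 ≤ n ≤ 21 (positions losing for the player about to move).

n :  0  1  2  3  4  5  6  7  8  9 10 11 12 13 14 15 16 17 18 19 20 21
G :  0  0  1  1  2  2  0  0  1  1  2  2  0  0  1  1  2  2  0  0  1  1
P-positions are exactly the n with G(n) = 0.

0, 1, 6, 7, 12, 13, 18, 19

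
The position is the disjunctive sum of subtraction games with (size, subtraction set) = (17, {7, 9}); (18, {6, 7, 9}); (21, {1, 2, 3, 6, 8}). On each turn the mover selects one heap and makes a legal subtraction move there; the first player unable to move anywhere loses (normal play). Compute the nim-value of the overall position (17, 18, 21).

3

Heap A, S = {7, 9}:
n :  0  1  2  3  4  5  6  7  8  9 10 11 12 13 14 15 16 17
G :  0  0  0  0  0  0  0  1  1  1  1  1  1  1  2  2  0  0
G_A(17) = 0.
Heap B, S = {6, 7, 9}:
n :  0  1  2  3  4  5  6  7  8  9 10 11 12 13 14 15 16 17 18
G :  0  0  0  0  0  0  1  1  1  1  1  1  2  2  2  0  0  0  0
G_B(18) = 0.
Heap C, S = {1, 2, 3, 6, 8}:
n :  0  1  2  3  4  5  6  7  8  9 10 11 12 13 14 15 16 17 18 19 20 21
G :  0  1  2  3  0  1  2  3  4  0  1  2  3  0  1  2  3  4  0  1  2  3
G_C(21) = 3.
Combined Grundy value = 0 ⊕ 0 ⊕ 3 = 3.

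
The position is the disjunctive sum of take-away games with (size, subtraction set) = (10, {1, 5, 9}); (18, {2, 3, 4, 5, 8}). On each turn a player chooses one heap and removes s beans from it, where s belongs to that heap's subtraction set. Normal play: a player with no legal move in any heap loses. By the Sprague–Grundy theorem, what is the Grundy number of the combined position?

2

Heap A, S = {1, 5, 9}:
G(0) = 0
G(1) = mex{0} = 1
G(2) = mex{1} = 0
G(3) = mex{0} = 1
G(4) = mex{1} = 0
G(5) = mex{0,0} = 1
G(6) = mex{1,1} = 0
G(7) = mex{0,0} = 1
G(8) = mex{1,1} = 0
G(9) = mex{0,0,0} = 1
G(10) = mex{1,1,1} = 0
G_A(10) = 0.
Heap B, S = {2, 3, 4, 5, 8}:
G(0) = 0
G(1) = mex{} = 0
G(2) = mex{0} = 1
G(3) = mex{0,0} = 1
G(4) = mex{1,0,0} = 2
G(5) = mex{1,1,0,0} = 2
G(6) = mex{2,1,1,0} = 3
G(7) = mex{2,2,1,1} = 0
G(8) = mex{3,2,2,1,0} = 4
G(9) = mex{0,3,2,2,0} = 1
G(10) = mex{4,0,3,2,1} = 5
G(11) = mex{1,4,0,3,1} = 2
G(12) = mex{5,1,4,0,2} = 3
G(13) = mex{2,5,1,4,2} = 0
G(14) = mex{3,2,5,1,3} = 0
G(15) = mex{0,3,2,5,0} = 1
G(16) = mex{0,0,3,2,4} = 1
G(17) = mex{1,0,0,3,1} = 2
G(18) = mex{1,1,0,0,5} = 2
G_B(18) = 2.
Combined Grundy value = 0 ⊕ 2 = 2.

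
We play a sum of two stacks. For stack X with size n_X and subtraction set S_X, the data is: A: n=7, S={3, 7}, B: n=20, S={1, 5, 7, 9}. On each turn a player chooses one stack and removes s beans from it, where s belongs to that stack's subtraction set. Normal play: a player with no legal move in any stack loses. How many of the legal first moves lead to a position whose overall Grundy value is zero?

Stack A, S = {3, 7}:
n : 0 1 2 3 4 5 6 7
G : 0 0 0 1 1 1 0 2
G_A(7) = 2.
Stack B, S = {1, 5, 7, 9}:
n :  0  1  2  3  4  5  6  7  8  9 10 11 12 13 14 15 16 17 18 19 20
G :  0  1  0  1  0  1  0  1  0  1  0  1  0  1  0  1  0  1  0  1  0
G_B(20) = 0.
Combined Grundy value = 2 ⊕ 0 = 2.
A winning move leaves total XOR = 0, i.e. changes one component's Grundy value g to g ⊕ X where X is the current total.
Stack A: need g' = 2⊕2 = 0. Options: 7−3→G=1, 7−7→G=0. Hits: 1.
Stack B: need g' = 0⊕2 = 2. Options: 20−1→G=1, 20−5→G=1, 20−7→G=1, 20−9→G=1. Hits: 0.

1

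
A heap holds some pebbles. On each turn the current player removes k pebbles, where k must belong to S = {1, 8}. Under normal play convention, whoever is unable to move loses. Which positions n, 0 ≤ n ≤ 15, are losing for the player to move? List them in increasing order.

0, 2, 4, 6, 9, 11, 13, 15

n :  0  1  2  3  4  5  6  7  8  9 10 11 12 13 14 15
G :  0  1  0  1  0  1  0  1  2  0  1  0  1  0  1  0
P-positions are exactly the n with G(n) = 0.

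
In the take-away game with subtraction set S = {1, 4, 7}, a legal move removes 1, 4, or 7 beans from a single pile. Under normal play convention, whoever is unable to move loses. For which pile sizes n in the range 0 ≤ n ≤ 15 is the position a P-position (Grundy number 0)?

n :  0  1  2  3  4  5  6  7  8  9 10 11 12 13 14 15
G :  0  1  0  1  2  0  1  2  0  1  0  1  2  0  1  2
P-positions are exactly the n with G(n) = 0.

0, 2, 5, 8, 10, 13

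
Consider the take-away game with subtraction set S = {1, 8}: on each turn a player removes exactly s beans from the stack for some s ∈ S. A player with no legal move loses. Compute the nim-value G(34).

1

G(0) = 0
G(1) = mex{0} = 1
G(2) = mex{1} = 0
G(3) = mex{0} = 1
G(4) = mex{1} = 0
G(5) = mex{0} = 1
G(6) = mex{1} = 0
G(7) = mex{0} = 1
G(8) = mex{1,0} = 2
G(9) = mex{2,1} = 0
G(10) = mex{0,0} = 1
G(11) = mex{1,1} = 0
G(12) = mex{0,0} = 1
G(13) = mex{1,1} = 0
G(14) = mex{0,0} = 1
G(15) = mex{1,1} = 0
G(16) = mex{0,2} = 1
G(17) = mex{1,0} = 2
G(18) = mex{2,1} = 0
G(19) = mex{0,0} = 1
G(20) = mex{1,1} = 0
G(21) = mex{0,0} = 1
G(22) = mex{1,1} = 0
G(23) = mex{0,0} = 1
G(24) = mex{1,1} = 0
G(25) = mex{0,2} = 1
G(26) = mex{1,0} = 2
G(27) = mex{2,1} = 0
G(28) = mex{0,0} = 1
G(29) = mex{1,1} = 0
G(30) = mex{0,0} = 1
G(31) = mex{1,1} = 0
G(32) = mex{0,0} = 1
G(33) = mex{1,1} = 0
G(34) = mex{0,2} = 1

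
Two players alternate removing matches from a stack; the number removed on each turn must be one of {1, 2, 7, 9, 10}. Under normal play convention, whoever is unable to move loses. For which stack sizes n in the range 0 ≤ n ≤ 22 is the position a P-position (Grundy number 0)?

0, 3, 6, 11, 14, 17, 22

n :  0  1  2  3  4  5  6  7  8  9 10 11 12 13 14 15 16 17 18 19 20 21 22
G :  0  1  2  0  1  2  0  1  2  3  4  0  1  2  0  1  2  0  1  2  3  4  0
P-positions are exactly the n with G(n) = 0.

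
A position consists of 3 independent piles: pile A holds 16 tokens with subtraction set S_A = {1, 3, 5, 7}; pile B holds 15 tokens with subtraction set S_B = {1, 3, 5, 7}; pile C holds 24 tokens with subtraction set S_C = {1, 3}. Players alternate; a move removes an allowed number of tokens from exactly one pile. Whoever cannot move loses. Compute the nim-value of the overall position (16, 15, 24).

1

Pile A, S = {1, 3, 5, 7}:
n :  0  1  2  3  4  5  6  7  8  9 10 11 12 13 14 15 16
G :  0  1  0  1  0  1  0  1  0  1  0  1  0  1  0  1  0
G_A(16) = 0.
Pile B, S = {1, 3, 5, 7}:
G(0) = 0
G(1) = mex{0} = 1
G(2) = mex{1} = 0
G(3) = mex{0,0} = 1
G(4) = mex{1,1} = 0
G(5) = mex{0,0,0} = 1
G(6) = mex{1,1,1} = 0
G(7) = mex{0,0,0,0} = 1
G(8) = mex{1,1,1,1} = 0
G(9) = mex{0,0,0,0} = 1
G(10) = mex{1,1,1,1} = 0
G(11) = mex{0,0,0,0} = 1
G(12) = mex{1,1,1,1} = 0
G(13) = mex{0,0,0,0} = 1
G(14) = mex{1,1,1,1} = 0
G(15) = mex{0,0,0,0} = 1
G_B(15) = 1.
Pile C, S = {1, 3}:
n :  0  1  2  3  4  5  6  7  8  9 10 11 12 13 14 15 16 17 18 19 20 21 22 23 24
G :  0  1  0  1  0  1  0  1  0  1  0  1  0  1  0  1  0  1  0  1  0  1  0  1  0
G_C(24) = 0.
Combined Grundy value = 0 ⊕ 1 ⊕ 0 = 1.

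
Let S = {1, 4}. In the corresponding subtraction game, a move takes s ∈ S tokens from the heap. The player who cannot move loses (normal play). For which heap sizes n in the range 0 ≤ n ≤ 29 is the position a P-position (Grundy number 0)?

0, 2, 5, 7, 10, 12, 15, 17, 20, 22, 25, 27

G(0) = 0
G(1) = mex{0} = 1
G(2) = mex{1} = 0
G(3) = mex{0} = 1
G(4) = mex{1,0} = 2
G(5) = mex{2,1} = 0
G(6) = mex{0,0} = 1
G(7) = mex{1,1} = 0
G(8) = mex{0,2} = 1
G(9) = mex{1,0} = 2
G(10) = mex{2,1} = 0
G(11) = mex{0,0} = 1
G(12) = mex{1,1} = 0
G(13) = mex{0,2} = 1
G(14) = mex{1,0} = 2
G(15) = mex{2,1} = 0
G(16) = mex{0,0} = 1
G(17) = mex{1,1} = 0
G(18) = mex{0,2} = 1
G(19) = mex{1,0} = 2
G(20) = mex{2,1} = 0
G(21) = mex{0,0} = 1
G(22) = mex{1,1} = 0
G(23) = mex{0,2} = 1
G(24) = mex{1,0} = 2
G(25) = mex{2,1} = 0
G(26) = mex{0,0} = 1
G(27) = mex{1,1} = 0
G(28) = mex{0,2} = 1
G(29) = mex{1,0} = 2
P-positions are exactly the n with G(n) = 0.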